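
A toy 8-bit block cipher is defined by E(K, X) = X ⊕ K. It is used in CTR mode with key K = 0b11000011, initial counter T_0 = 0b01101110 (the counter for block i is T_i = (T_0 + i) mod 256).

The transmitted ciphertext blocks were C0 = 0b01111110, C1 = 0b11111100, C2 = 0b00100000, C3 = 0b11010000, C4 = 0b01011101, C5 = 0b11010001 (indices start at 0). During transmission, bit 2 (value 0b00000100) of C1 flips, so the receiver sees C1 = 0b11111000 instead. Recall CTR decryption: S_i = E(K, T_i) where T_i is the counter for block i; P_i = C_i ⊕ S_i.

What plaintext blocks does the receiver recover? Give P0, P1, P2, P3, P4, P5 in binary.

P0 = 0b11010011, P1 = 0b01010100, P2 = 0b10010011, P3 = 0b01100010, P4 = 0b11101100, P5 = 0b01100001

Only C1 changed, to 0b11111000. In CTR, a change in C_i flips the same bit in P_i only; the keystream is unaffected. Decrypting the received ciphertext:
P0: T = 0b01101110, S = E(K, T) = 0b10101101; 0b01111110 ⊕ 0b10101101 = 0b11010011.
P1: T = 0b01101111, S = E(K, T) = 0b10101100; 0b11111000 ⊕ 0b10101100 = 0b01010100.
P2: T = 0b01110000, S = E(K, T) = 0b10110011; 0b00100000 ⊕ 0b10110011 = 0b10010011.
P3: T = 0b01110001, S = E(K, T) = 0b10110010; 0b11010000 ⊕ 0b10110010 = 0b01100010.
P4: T = 0b01110010, S = E(K, T) = 0b10110001; 0b01011101 ⊕ 0b10110001 = 0b11101100.
P5: T = 0b01110011, S = E(K, T) = 0b10110000; 0b11010001 ⊕ 0b10110000 = 0b01100001.
Blocks that differ from the original plaintext: P1.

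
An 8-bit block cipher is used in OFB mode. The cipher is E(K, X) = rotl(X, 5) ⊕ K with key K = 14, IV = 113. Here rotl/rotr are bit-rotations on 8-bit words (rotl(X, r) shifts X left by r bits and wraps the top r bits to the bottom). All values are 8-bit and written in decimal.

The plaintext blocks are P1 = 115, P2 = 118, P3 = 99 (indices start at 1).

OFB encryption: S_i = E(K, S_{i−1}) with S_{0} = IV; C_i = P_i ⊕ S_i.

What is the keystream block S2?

10

C1: S = E(K, 113) = 32; 115 ⊕ 32 = 83.
C2: S = E(K, 32) = 10; 118 ⊕ 10 = 124.
So S2 = 10.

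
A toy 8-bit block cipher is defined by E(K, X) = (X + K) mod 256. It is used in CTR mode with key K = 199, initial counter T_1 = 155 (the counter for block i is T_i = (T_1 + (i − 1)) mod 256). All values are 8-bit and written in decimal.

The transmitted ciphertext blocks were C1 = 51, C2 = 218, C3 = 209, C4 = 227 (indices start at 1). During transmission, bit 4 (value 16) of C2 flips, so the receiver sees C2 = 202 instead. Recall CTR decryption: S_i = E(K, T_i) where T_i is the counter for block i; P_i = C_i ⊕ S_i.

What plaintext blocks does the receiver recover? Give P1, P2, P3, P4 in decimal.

Only C2 changed, to 202. In CTR, a change in C_i flips the same bit in P_i only; the keystream is unaffected. Decrypting the received ciphertext:
P1: T = 155, S = E(K, T) = 98; 51 ⊕ 98 = 81.
P2: T = 156, S = E(K, T) = 99; 202 ⊕ 99 = 169.
P3: T = 157, S = E(K, T) = 100; 209 ⊕ 100 = 181.
P4: T = 158, S = E(K, T) = 101; 227 ⊕ 101 = 134.
Blocks that differ from the original plaintext: P2.

P1 = 81, P2 = 169, P3 = 181, P4 = 134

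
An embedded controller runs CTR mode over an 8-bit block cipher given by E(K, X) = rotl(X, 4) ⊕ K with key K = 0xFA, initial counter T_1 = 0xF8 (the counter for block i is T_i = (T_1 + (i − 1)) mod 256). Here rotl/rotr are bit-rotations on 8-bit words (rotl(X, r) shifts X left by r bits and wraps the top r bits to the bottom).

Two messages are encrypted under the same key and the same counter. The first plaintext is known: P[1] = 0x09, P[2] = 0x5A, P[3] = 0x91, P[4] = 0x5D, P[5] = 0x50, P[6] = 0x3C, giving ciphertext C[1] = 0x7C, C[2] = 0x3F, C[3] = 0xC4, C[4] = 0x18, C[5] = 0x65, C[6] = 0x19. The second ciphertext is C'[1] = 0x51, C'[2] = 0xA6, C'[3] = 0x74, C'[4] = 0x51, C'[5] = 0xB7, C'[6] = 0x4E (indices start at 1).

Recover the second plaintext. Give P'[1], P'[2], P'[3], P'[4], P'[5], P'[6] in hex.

In CTR with a reused counter, both messages share the same keystream S_i, so C_i ⊕ C'_i = P_i ⊕ P'_i and thus P'_i = P_i ⊕ C_i ⊕ C'_i.
P'[1]: 0x09 ⊕ 0x7C ⊕ 0x51 = 0x24.
P'[2]: 0x5A ⊕ 0x3F ⊕ 0xA6 = 0xC3.
P'[3]: 0x91 ⊕ 0xC4 ⊕ 0x74 = 0x21.
P'[4]: 0x5D ⊕ 0x18 ⊕ 0x51 = 0x14.
P'[5]: 0x50 ⊕ 0x65 ⊕ 0xB7 = 0x82.
P'[6]: 0x3C ⊕ 0x19 ⊕ 0x4E = 0x6B.

P'[1] = 0x24, P'[2] = 0xC3, P'[3] = 0x21, P'[4] = 0x14, P'[5] = 0x82, P'[6] = 0x6B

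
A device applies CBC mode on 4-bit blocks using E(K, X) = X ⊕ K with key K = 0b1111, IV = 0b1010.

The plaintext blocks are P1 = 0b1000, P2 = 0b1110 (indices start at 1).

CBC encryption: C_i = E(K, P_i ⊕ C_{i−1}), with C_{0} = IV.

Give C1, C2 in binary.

C1: P1 ⊕ 0b1010 = 0b0010; E(K, 0b0010) = 0b1101.
C2: P2 ⊕ 0b1101 = 0b0011; E(K, 0b0011) = 0b1100.

C1 = 0b1101, C2 = 0b1100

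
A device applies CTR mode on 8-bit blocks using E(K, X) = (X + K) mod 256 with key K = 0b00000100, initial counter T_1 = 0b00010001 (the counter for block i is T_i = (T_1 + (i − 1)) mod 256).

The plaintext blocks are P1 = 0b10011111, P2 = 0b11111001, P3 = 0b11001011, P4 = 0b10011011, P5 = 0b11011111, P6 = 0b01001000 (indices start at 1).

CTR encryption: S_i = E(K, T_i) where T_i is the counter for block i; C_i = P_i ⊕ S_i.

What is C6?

C6 = 0b01010010

C1: T = 0b00010001, S = E(K, T) = 0b00010101; 0b10011111 ⊕ 0b00010101 = 0b10001010.
C2: T = 0b00010010, S = E(K, T) = 0b00010110; 0b11111001 ⊕ 0b00010110 = 0b11101111.
C3: T = 0b00010011, S = E(K, T) = 0b00010111; 0b11001011 ⊕ 0b00010111 = 0b11011100.
C4: T = 0b00010100, S = E(K, T) = 0b00011000; 0b10011011 ⊕ 0b00011000 = 0b10000011.
C5: T = 0b00010101, S = E(K, T) = 0b00011001; 0b11011111 ⊕ 0b00011001 = 0b11000110.
C6: T = 0b00010110, S = E(K, T) = 0b00011010; 0b01001000 ⊕ 0b00011010 = 0b01010010.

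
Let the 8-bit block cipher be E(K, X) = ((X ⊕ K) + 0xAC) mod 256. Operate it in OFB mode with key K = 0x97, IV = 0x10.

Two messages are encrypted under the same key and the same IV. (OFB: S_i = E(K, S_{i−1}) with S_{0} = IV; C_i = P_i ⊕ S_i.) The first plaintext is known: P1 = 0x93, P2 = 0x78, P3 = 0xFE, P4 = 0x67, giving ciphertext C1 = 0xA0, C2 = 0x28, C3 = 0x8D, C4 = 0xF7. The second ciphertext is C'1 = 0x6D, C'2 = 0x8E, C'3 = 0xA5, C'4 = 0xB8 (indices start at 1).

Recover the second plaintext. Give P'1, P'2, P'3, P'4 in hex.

P'1 = 0x5E, P'2 = 0xDE, P'3 = 0xD6, P'4 = 0x28

In OFB with a reused IV, both messages share the same keystream S_i, so C_i ⊕ C'_i = P_i ⊕ P'_i and thus P'_i = P_i ⊕ C_i ⊕ C'_i.
P'1: 0x93 ⊕ 0xA0 ⊕ 0x6D = 0x5E.
P'2: 0x78 ⊕ 0x28 ⊕ 0x8E = 0xDE.
P'3: 0xFE ⊕ 0x8D ⊕ 0xA5 = 0xD6.
P'4: 0x67 ⊕ 0xF7 ⊕ 0xB8 = 0x28.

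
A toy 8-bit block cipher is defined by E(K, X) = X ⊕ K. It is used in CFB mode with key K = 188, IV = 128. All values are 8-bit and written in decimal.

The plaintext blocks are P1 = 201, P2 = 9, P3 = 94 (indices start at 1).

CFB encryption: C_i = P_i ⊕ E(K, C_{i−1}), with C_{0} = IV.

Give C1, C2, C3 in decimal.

C1: E(K, 128) = 60; 201 ⊕ 60 = 245.
C2: E(K, 245) = 73; 9 ⊕ 73 = 64.
C3: E(K, 64) = 252; 94 ⊕ 252 = 162.

C1 = 245, C2 = 64, C3 = 162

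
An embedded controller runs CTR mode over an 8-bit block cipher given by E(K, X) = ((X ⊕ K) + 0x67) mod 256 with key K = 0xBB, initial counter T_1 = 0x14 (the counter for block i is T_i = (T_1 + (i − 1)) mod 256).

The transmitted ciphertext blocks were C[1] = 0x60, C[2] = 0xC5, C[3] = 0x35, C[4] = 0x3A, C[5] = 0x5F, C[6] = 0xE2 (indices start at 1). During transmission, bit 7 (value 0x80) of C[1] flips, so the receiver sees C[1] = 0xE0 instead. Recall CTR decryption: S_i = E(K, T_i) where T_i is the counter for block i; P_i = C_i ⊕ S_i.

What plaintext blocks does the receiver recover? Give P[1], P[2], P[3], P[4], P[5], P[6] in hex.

Only C[1] changed, to 0xE0. In CTR, a change in C_i flips the same bit in P_i only; the keystream is unaffected. Decrypting the received ciphertext:
P[1]: T = 0x14, S = E(K, T) = 0x16; 0xE0 ⊕ 0x16 = 0xF6.
P[2]: T = 0x15, S = E(K, T) = 0x15; 0xC5 ⊕ 0x15 = 0xD0.
P[3]: T = 0x16, S = E(K, T) = 0x14; 0x35 ⊕ 0x14 = 0x21.
P[4]: T = 0x17, S = E(K, T) = 0x13; 0x3A ⊕ 0x13 = 0x29.
P[5]: T = 0x18, S = E(K, T) = 0x0A; 0x5F ⊕ 0x0A = 0x55.
P[6]: T = 0x19, S = E(K, T) = 0x09; 0xE2 ⊕ 0x09 = 0xEB.
Blocks that differ from the original plaintext: P[1].

P[1] = 0xF6, P[2] = 0xD0, P[3] = 0x21, P[4] = 0x29, P[5] = 0x55, P[6] = 0xEB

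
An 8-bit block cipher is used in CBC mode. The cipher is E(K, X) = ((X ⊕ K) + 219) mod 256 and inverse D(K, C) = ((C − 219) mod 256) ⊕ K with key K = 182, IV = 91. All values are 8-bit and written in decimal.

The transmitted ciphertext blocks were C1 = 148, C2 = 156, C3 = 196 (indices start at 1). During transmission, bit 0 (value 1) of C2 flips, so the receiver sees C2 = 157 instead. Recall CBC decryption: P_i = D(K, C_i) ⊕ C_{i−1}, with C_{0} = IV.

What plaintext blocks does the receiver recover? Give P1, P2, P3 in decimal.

P1 = 84, P2 = 224, P3 = 194

Only C2 changed, to 157. In CBC, a change in C_i garbles P_i and flips the same bit in P_{i+1}. Decrypting the received ciphertext:
P1: D(K, 148) = 15; 15 ⊕ 91 = 84.
P2: D(K, 157) = 116; 116 ⊕ 148 = 224.
P3: D(K, 196) = 95; 95 ⊕ 157 = 194.
Blocks that differ from the original plaintext: P2, P3.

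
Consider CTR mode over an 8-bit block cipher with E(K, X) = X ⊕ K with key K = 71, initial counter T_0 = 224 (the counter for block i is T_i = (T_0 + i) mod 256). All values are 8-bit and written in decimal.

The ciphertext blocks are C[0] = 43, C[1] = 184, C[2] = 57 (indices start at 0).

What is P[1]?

CTR decryption: S_i = E(K, T_i) where T_i is the counter for block i; P_i = C_i ⊕ S_i.
P[1]: T = 225, S = E(K, T) = 166; 184 ⊕ 166 = 30.

P[1] = 30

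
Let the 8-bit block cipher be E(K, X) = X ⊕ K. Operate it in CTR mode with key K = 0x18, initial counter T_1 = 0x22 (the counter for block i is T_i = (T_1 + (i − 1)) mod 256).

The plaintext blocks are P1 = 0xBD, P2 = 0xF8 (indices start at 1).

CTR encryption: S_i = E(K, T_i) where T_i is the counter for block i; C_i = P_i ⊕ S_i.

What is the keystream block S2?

0x3B

C1: T = 0x22, S = E(K, T) = 0x3A; 0xBD ⊕ 0x3A = 0x87.
C2: T = 0x23, S = E(K, T) = 0x3B; 0xF8 ⊕ 0x3B = 0xC3.
So S2 = 0x3B.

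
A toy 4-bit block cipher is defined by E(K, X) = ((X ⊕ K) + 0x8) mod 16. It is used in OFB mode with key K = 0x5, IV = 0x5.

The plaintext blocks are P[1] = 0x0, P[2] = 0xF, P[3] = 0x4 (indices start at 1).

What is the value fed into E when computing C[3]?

OFB encryption: S_i = E(K, S_{i−1}) with S_{0} = IV; C_i = P_i ⊕ S_i.
C[1]: S = E(K, 0x5) = 0x8; 0x0 ⊕ 0x8 = 0x8.
C[2]: S = E(K, 0x8) = 0x5; 0xF ⊕ 0x5 = 0xA.
C[3]: S = E(K, 0x5) = 0x8; 0x4 ⊕ 0x8 = 0xC.
So the input to E for block [3] is 0x5.

0x5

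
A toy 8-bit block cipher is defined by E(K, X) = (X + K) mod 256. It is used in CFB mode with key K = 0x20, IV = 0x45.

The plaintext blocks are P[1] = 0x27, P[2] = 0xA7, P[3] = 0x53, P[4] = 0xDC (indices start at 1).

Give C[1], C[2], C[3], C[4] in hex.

CFB encryption: C_i = P_i ⊕ E(K, C_{i−1}), with C_{0} = IV.
C[1]: E(K, 0x45) = 0x65; 0x27 ⊕ 0x65 = 0x42.
C[2]: E(K, 0x42) = 0x62; 0xA7 ⊕ 0x62 = 0xC5.
C[3]: E(K, 0xC5) = 0xE5; 0x53 ⊕ 0xE5 = 0xB6.
C[4]: E(K, 0xB6) = 0xD6; 0xDC ⊕ 0xD6 = 0x0A.

C[1] = 0x42, C[2] = 0xC5, C[3] = 0xB6, C[4] = 0x0A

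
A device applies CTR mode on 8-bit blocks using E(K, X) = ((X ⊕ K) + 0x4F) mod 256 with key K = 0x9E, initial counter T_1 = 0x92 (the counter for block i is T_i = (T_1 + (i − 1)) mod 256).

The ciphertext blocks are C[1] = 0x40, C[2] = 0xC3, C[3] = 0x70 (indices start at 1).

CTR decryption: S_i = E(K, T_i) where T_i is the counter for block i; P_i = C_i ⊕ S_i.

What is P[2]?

P[2] = 0x9F

P[2]: T = 0x93, S = E(K, T) = 0x5C; 0xC3 ⊕ 0x5C = 0x9F.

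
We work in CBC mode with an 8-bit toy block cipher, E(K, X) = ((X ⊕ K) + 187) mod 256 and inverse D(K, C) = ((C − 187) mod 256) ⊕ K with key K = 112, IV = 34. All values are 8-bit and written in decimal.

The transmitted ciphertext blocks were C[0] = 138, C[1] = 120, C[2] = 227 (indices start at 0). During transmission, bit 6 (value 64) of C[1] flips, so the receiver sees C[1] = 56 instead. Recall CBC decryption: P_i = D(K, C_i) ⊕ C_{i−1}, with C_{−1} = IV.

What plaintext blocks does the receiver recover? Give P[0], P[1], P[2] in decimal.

P[0] = 157, P[1] = 135, P[2] = 96

Only C[1] changed, to 56. In CBC, a change in C_i garbles P_i and flips the same bit in P_{i+1}. Decrypting the received ciphertext:
P[0]: D(K, 138) = 191; 191 ⊕ 34 = 157.
P[1]: D(K, 56) = 13; 13 ⊕ 138 = 135.
P[2]: D(K, 227) = 88; 88 ⊕ 56 = 96.
Blocks that differ from the original plaintext: P[1], P[2].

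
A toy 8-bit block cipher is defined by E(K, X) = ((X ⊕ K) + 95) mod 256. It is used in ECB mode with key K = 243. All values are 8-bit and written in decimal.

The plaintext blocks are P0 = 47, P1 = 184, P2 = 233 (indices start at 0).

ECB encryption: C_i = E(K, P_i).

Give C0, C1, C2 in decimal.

C0: E(K, 47) = 59.
C1: E(K, 184) = 170.
C2: E(K, 233) = 121.

C0 = 59, C1 = 170, C2 = 121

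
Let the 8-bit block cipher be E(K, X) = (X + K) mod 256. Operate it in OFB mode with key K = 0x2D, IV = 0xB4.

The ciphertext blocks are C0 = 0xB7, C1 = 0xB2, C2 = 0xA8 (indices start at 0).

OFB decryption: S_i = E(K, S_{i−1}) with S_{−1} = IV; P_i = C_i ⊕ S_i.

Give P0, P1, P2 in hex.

P0 = 0x56, P1 = 0xBC, P2 = 0x93

P0: S = E(K, 0xB4) = 0xE1; 0xB7 ⊕ 0xE1 = 0x56.
P1: S = E(K, 0xE1) = 0x0E; 0xB2 ⊕ 0x0E = 0xBC.
P2: S = E(K, 0x0E) = 0x3B; 0xA8 ⊕ 0x3B = 0x93.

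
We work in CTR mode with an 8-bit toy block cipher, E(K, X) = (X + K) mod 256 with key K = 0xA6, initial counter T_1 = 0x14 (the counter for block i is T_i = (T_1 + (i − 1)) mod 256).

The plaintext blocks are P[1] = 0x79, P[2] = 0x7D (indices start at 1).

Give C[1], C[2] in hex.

CTR encryption: S_i = E(K, T_i) where T_i is the counter for block i; C_i = P_i ⊕ S_i.
C[1]: T = 0x14, S = E(K, T) = 0xBA; 0x79 ⊕ 0xBA = 0xC3.
C[2]: T = 0x15, S = E(K, T) = 0xBB; 0x7D ⊕ 0xBB = 0xC6.

C[1] = 0xC3, C[2] = 0xC6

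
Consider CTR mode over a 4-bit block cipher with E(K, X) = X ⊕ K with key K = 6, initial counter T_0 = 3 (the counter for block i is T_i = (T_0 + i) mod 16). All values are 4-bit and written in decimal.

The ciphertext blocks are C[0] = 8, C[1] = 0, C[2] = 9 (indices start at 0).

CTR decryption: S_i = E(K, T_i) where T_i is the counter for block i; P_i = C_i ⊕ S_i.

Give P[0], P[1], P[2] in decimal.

P[0] = 13, P[1] = 2, P[2] = 10

P[0]: T = 3, S = E(K, T) = 5; 8 ⊕ 5 = 13.
P[1]: T = 4, S = E(K, T) = 2; 0 ⊕ 2 = 2.
P[2]: T = 5, S = E(K, T) = 3; 9 ⊕ 3 = 10.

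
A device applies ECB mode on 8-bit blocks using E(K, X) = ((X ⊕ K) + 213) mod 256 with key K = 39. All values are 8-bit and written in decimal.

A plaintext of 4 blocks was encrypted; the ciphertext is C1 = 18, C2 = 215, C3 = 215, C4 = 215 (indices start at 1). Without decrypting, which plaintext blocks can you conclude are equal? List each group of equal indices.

P2 = P3 = P4

ECB encrypts each block independently with the same key, so equal ciphertext blocks imply equal plaintext blocks.
C2 = C3 = C4 = 215, so P2 = P3 = P4.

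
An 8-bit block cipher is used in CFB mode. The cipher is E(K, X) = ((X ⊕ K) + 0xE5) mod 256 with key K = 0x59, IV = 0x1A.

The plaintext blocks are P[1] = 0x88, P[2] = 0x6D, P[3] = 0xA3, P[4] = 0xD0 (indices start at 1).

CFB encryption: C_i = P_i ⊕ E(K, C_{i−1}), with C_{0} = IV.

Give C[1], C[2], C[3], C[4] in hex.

C[1] = 0xA0, C[2] = 0xB3, C[3] = 0x6C, C[4] = 0xCA

C[1]: E(K, 0x1A) = 0x28; 0x88 ⊕ 0x28 = 0xA0.
C[2]: E(K, 0xA0) = 0xDE; 0x6D ⊕ 0xDE = 0xB3.
C[3]: E(K, 0xB3) = 0xCF; 0xA3 ⊕ 0xCF = 0x6C.
C[4]: E(K, 0x6C) = 0x1A; 0xD0 ⊕ 0x1A = 0xCA.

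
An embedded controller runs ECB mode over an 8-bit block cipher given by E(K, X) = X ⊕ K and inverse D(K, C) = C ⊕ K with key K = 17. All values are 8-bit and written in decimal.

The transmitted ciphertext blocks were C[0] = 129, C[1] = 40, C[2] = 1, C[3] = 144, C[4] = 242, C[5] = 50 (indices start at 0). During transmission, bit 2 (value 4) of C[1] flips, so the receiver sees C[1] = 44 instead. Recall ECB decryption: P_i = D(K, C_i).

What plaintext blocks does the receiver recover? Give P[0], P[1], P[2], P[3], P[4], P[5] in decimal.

P[0] = 144, P[1] = 61, P[2] = 16, P[3] = 129, P[4] = 227, P[5] = 35

Only C[1] changed, to 44. In ECB, a change in C_i affects only P_i. Decrypting the received ciphertext:
P[0]: D(K, 129) = 144.
P[1]: D(K, 44) = 61.
P[2]: D(K, 1) = 16.
P[3]: D(K, 144) = 129.
P[4]: D(K, 242) = 227.
P[5]: D(K, 50) = 35.
Blocks that differ from the original plaintext: P[1].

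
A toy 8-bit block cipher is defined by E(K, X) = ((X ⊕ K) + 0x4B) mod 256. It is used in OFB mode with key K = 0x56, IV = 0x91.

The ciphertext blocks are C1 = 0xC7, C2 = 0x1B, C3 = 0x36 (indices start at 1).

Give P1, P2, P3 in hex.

OFB decryption: S_i = E(K, S_{i−1}) with S_{0} = IV; P_i = C_i ⊕ S_i.
P1: S = E(K, 0x91) = 0x12; 0xC7 ⊕ 0x12 = 0xD5.
P2: S = E(K, 0x12) = 0x8F; 0x1B ⊕ 0x8F = 0x94.
P3: S = E(K, 0x8F) = 0x24; 0x36 ⊕ 0x24 = 0x12.

P1 = 0xD5, P2 = 0x94, P3 = 0x12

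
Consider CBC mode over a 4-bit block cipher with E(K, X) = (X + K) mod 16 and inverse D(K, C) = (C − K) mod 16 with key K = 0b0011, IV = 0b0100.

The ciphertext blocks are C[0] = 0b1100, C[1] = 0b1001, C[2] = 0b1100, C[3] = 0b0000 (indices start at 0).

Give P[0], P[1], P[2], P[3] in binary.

CBC decryption: P_i = D(K, C_i) ⊕ C_{i−1}, with C_{−1} = IV.
P[0]: D(K, 0b1100) = 0b1001; 0b1001 ⊕ 0b0100 = 0b1101.
P[1]: D(K, 0b1001) = 0b0110; 0b0110 ⊕ 0b1100 = 0b1010.
P[2]: D(K, 0b1100) = 0b1001; 0b1001 ⊕ 0b1001 = 0b0000.
P[3]: D(K, 0b0000) = 0b1101; 0b1101 ⊕ 0b1100 = 0b0001.

P[0] = 0b1101, P[1] = 0b1010, P[2] = 0b0000, P[3] = 0b0001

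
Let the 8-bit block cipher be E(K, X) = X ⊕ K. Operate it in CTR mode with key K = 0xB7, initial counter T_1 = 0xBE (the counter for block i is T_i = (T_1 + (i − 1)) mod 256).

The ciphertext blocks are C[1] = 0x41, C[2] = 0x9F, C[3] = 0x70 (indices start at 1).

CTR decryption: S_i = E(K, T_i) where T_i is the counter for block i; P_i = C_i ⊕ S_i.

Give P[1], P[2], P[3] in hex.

P[1] = 0x48, P[2] = 0x97, P[3] = 0x07

P[1]: T = 0xBE, S = E(K, T) = 0x09; 0x41 ⊕ 0x09 = 0x48.
P[2]: T = 0xBF, S = E(K, T) = 0x08; 0x9F ⊕ 0x08 = 0x97.
P[3]: T = 0xC0, S = E(K, T) = 0x77; 0x70 ⊕ 0x77 = 0x07.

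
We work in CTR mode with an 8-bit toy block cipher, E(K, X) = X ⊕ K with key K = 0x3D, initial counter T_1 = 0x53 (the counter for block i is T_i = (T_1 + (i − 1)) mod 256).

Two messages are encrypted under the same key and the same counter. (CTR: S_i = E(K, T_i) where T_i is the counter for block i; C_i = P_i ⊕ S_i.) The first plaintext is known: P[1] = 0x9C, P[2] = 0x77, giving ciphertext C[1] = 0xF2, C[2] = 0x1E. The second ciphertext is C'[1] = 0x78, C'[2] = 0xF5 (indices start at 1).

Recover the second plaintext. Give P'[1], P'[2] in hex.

In CTR with a reused counter, both messages share the same keystream S_i, so C_i ⊕ C'_i = P_i ⊕ P'_i and thus P'_i = P_i ⊕ C_i ⊕ C'_i.
P'[1]: 0x9C ⊕ 0xF2 ⊕ 0x78 = 0x16.
P'[2]: 0x77 ⊕ 0x1E ⊕ 0xF5 = 0x9C.

P'[1] = 0x16, P'[2] = 0x9C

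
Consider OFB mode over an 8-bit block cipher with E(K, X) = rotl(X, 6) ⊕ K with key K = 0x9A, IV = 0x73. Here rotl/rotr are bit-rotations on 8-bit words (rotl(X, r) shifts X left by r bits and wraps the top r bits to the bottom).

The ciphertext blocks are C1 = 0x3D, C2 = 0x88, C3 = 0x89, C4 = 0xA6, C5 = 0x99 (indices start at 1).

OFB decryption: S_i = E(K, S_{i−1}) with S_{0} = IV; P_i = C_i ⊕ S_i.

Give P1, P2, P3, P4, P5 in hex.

P1: S = E(K, 0x73) = 0x46; 0x3D ⊕ 0x46 = 0x7B.
P2: S = E(K, 0x46) = 0x0B; 0x88 ⊕ 0x0B = 0x83.
P3: S = E(K, 0x0B) = 0x58; 0x89 ⊕ 0x58 = 0xD1.
P4: S = E(K, 0x58) = 0x8C; 0xA6 ⊕ 0x8C = 0x2A.
P5: S = E(K, 0x8C) = 0xB9; 0x99 ⊕ 0xB9 = 0x20.

P1 = 0x7B, P2 = 0x83, P3 = 0xD1, P4 = 0x2A, P5 = 0x20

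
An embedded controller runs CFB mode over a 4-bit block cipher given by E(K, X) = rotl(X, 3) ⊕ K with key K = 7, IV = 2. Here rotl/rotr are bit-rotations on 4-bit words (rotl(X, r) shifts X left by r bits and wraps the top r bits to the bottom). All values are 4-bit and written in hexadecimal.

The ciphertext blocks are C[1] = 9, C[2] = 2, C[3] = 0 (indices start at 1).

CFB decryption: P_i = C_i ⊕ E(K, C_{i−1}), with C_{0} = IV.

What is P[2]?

P[2]: E(K, 9) = B; 2 ⊕ B = 9.

P[2] = 9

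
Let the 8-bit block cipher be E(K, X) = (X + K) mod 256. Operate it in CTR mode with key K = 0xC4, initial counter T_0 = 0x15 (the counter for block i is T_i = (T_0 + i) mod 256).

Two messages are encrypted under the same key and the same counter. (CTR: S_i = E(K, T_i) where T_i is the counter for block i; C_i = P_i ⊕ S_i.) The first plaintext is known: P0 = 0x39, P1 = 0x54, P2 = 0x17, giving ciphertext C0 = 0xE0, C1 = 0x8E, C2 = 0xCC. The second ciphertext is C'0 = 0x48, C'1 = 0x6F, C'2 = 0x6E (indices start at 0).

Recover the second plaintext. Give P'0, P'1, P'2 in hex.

P'0 = 0x91, P'1 = 0xB5, P'2 = 0xB5

In CTR with a reused counter, both messages share the same keystream S_i, so C_i ⊕ C'_i = P_i ⊕ P'_i and thus P'_i = P_i ⊕ C_i ⊕ C'_i.
P'0: 0x39 ⊕ 0xE0 ⊕ 0x48 = 0x91.
P'1: 0x54 ⊕ 0x8E ⊕ 0x6F = 0xB5.
P'2: 0x17 ⊕ 0xCC ⊕ 0x6E = 0xB5.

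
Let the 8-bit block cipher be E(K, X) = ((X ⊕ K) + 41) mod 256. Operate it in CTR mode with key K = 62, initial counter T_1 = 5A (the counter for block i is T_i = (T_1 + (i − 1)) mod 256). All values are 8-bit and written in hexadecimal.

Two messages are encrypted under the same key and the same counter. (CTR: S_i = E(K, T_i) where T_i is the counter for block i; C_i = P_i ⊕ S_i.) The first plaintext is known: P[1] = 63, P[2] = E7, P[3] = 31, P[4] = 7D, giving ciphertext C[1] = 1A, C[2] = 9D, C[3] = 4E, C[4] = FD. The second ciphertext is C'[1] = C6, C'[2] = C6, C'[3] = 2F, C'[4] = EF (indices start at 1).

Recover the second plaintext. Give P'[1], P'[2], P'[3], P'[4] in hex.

In CTR with a reused counter, both messages share the same keystream S_i, so C_i ⊕ C'_i = P_i ⊕ P'_i and thus P'_i = P_i ⊕ C_i ⊕ C'_i.
P'[1]: 63 ⊕ 1A ⊕ C6 = BF.
P'[2]: E7 ⊕ 9D ⊕ C6 = BC.
P'[3]: 31 ⊕ 4E ⊕ 2F = 50.
P'[4]: 7D ⊕ FD ⊕ EF = 6F.

P'[1] = BF, P'[2] = BC, P'[3] = 50, P'[4] = 6F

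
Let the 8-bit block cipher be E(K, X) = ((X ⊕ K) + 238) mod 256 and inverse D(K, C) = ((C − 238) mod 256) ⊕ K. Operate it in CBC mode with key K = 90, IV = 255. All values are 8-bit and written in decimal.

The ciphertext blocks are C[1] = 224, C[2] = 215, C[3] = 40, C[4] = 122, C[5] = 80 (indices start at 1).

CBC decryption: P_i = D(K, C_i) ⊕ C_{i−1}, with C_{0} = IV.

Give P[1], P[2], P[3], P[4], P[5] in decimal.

P[1] = 87, P[2] = 83, P[3] = 183, P[4] = 254, P[5] = 66

P[1]: D(K, 224) = 168; 168 ⊕ 255 = 87.
P[2]: D(K, 215) = 179; 179 ⊕ 224 = 83.
P[3]: D(K, 40) = 96; 96 ⊕ 215 = 183.
P[4]: D(K, 122) = 214; 214 ⊕ 40 = 254.
P[5]: D(K, 80) = 56; 56 ⊕ 122 = 66.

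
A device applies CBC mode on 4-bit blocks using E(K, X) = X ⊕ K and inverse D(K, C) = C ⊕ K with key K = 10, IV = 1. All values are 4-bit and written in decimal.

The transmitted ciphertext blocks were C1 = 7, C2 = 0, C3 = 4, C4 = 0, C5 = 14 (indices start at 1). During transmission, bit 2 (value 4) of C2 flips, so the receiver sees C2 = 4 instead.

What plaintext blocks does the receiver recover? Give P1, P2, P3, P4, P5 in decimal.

CBC decryption: P_i = D(K, C_i) ⊕ C_{i−1}, with C_{0} = IV.
Only C2 changed, to 4. In CBC, a change in C_i garbles P_i and flips the same bit in P_{i+1}. Decrypting the received ciphertext:
P1: D(K, 7) = 13; 13 ⊕ 1 = 12.
P2: D(K, 4) = 14; 14 ⊕ 7 = 9.
P3: D(K, 4) = 14; 14 ⊕ 4 = 10.
P4: D(K, 0) = 10; 10 ⊕ 4 = 14.
P5: D(K, 14) = 4; 4 ⊕ 0 = 4.
Blocks that differ from the original plaintext: P2, P3.

P1 = 12, P2 = 9, P3 = 10, P4 = 14, P5 = 4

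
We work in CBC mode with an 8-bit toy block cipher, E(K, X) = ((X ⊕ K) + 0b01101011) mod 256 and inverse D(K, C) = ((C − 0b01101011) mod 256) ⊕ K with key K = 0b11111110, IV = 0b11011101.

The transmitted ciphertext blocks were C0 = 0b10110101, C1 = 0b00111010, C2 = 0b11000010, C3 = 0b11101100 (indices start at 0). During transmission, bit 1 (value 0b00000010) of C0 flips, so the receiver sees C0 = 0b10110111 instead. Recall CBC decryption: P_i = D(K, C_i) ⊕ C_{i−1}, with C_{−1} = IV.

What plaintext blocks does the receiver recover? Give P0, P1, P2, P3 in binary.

P0 = 0b01101111, P1 = 0b10000110, P2 = 0b10010011, P3 = 0b10111101

Only C0 changed, to 0b10110111. In CBC, a change in C_i garbles P_i and flips the same bit in P_{i+1}. Decrypting the received ciphertext:
P0: D(K, 0b10110111) = 0b10110010; 0b10110010 ⊕ 0b11011101 = 0b01101111.
P1: D(K, 0b00111010) = 0b00110001; 0b00110001 ⊕ 0b10110111 = 0b10000110.
P2: D(K, 0b11000010) = 0b10101001; 0b10101001 ⊕ 0b00111010 = 0b10010011.
P3: D(K, 0b11101100) = 0b01111111; 0b01111111 ⊕ 0b11000010 = 0b10111101.
Blocks that differ from the original plaintext: P0, P1.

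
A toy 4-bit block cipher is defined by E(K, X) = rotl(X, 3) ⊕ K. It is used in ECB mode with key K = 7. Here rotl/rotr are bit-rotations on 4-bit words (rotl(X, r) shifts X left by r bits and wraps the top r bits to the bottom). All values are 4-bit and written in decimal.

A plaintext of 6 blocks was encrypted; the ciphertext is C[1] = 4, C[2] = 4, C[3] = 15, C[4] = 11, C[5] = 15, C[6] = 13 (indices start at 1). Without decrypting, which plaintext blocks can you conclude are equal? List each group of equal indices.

ECB encrypts each block independently with the same key, so equal ciphertext blocks imply equal plaintext blocks.
C[1] = C[2] = 4, so P[1] = P[2].
C[3] = C[5] = 15, so P[3] = P[5].

P[1] = P[2]; P[3] = P[5]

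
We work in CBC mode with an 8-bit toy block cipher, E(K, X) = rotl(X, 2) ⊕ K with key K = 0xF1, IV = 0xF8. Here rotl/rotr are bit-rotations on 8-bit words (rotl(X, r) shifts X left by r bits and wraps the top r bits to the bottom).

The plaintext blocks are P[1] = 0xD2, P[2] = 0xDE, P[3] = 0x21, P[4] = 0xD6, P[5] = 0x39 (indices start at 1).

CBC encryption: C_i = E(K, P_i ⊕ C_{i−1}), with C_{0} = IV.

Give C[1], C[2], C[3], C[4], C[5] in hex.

C[1]: P[1] ⊕ 0xF8 = 0x2A; E(K, 0x2A) = 0x59.
C[2]: P[2] ⊕ 0x59 = 0x87; E(K, 0x87) = 0xEF.
C[3]: P[3] ⊕ 0xEF = 0xCE; E(K, 0xCE) = 0xCA.
C[4]: P[4] ⊕ 0xCA = 0x1C; E(K, 0x1C) = 0x81.
C[5]: P[5] ⊕ 0x81 = 0xB8; E(K, 0xB8) = 0x13.

C[1] = 0x59, C[2] = 0xEF, C[3] = 0xCA, C[4] = 0x81, C[5] = 0x13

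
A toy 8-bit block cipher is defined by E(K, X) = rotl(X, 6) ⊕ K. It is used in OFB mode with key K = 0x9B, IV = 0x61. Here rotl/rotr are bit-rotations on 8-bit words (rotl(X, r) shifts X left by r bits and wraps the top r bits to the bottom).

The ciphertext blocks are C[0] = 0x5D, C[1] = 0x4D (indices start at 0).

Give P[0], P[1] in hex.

P[0] = 0x9E, P[1] = 0x26

OFB decryption: S_i = E(K, S_{i−1}) with S_{−1} = IV; P_i = C_i ⊕ S_i.
P[0]: S = E(K, 0x61) = 0xC3; 0x5D ⊕ 0xC3 = 0x9E.
P[1]: S = E(K, 0xC3) = 0x6B; 0x4D ⊕ 0x6B = 0x26.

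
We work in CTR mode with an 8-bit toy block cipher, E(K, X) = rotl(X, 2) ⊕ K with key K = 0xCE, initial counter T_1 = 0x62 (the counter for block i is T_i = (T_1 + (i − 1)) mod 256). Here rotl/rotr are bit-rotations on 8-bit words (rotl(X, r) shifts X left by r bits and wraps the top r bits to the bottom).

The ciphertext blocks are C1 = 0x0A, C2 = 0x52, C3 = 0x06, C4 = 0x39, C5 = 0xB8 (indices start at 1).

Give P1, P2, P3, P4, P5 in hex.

P1 = 0x4D, P2 = 0x11, P3 = 0x59, P4 = 0x62, P5 = 0xEF

CTR decryption: S_i = E(K, T_i) where T_i is the counter for block i; P_i = C_i ⊕ S_i.
P1: T = 0x62, S = E(K, T) = 0x47; 0x0A ⊕ 0x47 = 0x4D.
P2: T = 0x63, S = E(K, T) = 0x43; 0x52 ⊕ 0x43 = 0x11.
P3: T = 0x64, S = E(K, T) = 0x5F; 0x06 ⊕ 0x5F = 0x59.
P4: T = 0x65, S = E(K, T) = 0x5B; 0x39 ⊕ 0x5B = 0x62.
P5: T = 0x66, S = E(K, T) = 0x57; 0xB8 ⊕ 0x57 = 0xEF.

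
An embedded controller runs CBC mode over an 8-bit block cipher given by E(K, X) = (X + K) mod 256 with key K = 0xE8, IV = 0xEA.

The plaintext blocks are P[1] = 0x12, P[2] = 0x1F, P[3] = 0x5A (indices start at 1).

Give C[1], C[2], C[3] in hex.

C[1] = 0xE0, C[2] = 0xE7, C[3] = 0xA5

CBC encryption: C_i = E(K, P_i ⊕ C_{i−1}), with C_{0} = IV.
C[1]: P[1] ⊕ 0xEA = 0xF8; E(K, 0xF8) = 0xE0.
C[2]: P[2] ⊕ 0xE0 = 0xFF; E(K, 0xFF) = 0xE7.
C[3]: P[3] ⊕ 0xE7 = 0xBD; E(K, 0xBD) = 0xA5.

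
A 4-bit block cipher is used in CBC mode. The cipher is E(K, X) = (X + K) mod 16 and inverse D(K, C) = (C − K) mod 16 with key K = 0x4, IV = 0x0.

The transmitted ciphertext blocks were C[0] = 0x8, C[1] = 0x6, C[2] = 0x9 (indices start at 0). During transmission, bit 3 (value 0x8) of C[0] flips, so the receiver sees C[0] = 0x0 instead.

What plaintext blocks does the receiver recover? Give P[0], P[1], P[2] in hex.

P[0] = 0xC, P[1] = 0x2, P[2] = 0x3

CBC decryption: P_i = D(K, C_i) ⊕ C_{i−1}, with C_{−1} = IV.
Only C[0] changed, to 0x0. In CBC, a change in C_i garbles P_i and flips the same bit in P_{i+1}. Decrypting the received ciphertext:
P[0]: D(K, 0x0) = 0xC; 0xC ⊕ 0x0 = 0xC.
P[1]: D(K, 0x6) = 0x2; 0x2 ⊕ 0x0 = 0x2.
P[2]: D(K, 0x9) = 0x5; 0x5 ⊕ 0x6 = 0x3.
Blocks that differ from the original plaintext: P[0], P[1].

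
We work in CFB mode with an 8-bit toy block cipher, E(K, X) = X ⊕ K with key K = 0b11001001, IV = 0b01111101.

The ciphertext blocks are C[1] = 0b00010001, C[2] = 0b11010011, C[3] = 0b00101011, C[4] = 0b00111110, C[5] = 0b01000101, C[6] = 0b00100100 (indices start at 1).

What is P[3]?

P[3] = 0b00110001

CFB decryption: P_i = C_i ⊕ E(K, C_{i−1}), with C_{0} = IV.
P[3]: E(K, 0b11010011) = 0b00011010; 0b00101011 ⊕ 0b00011010 = 0b00110001.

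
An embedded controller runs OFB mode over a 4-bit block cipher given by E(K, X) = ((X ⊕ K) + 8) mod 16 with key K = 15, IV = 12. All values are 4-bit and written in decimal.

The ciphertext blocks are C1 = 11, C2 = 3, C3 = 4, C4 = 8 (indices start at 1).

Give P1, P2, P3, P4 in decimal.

P1 = 0, P2 = 15, P3 = 15, P4 = 4

OFB decryption: S_i = E(K, S_{i−1}) with S_{0} = IV; P_i = C_i ⊕ S_i.
P1: S = E(K, 12) = 11; 11 ⊕ 11 = 0.
P2: S = E(K, 11) = 12; 3 ⊕ 12 = 15.
P3: S = E(K, 12) = 11; 4 ⊕ 11 = 15.
P4: S = E(K, 11) = 12; 8 ⊕ 12 = 4.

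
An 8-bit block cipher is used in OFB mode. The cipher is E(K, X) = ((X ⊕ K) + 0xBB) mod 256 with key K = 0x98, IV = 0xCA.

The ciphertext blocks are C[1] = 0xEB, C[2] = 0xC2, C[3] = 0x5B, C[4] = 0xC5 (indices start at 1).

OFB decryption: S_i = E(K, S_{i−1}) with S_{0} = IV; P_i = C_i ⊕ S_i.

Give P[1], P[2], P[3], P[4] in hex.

P[1] = 0xE6, P[2] = 0x92, P[3] = 0xD8, P[4] = 0x13

P[1]: S = E(K, 0xCA) = 0x0D; 0xEB ⊕ 0x0D = 0xE6.
P[2]: S = E(K, 0x0D) = 0x50; 0xC2 ⊕ 0x50 = 0x92.
P[3]: S = E(K, 0x50) = 0x83; 0x5B ⊕ 0x83 = 0xD8.
P[4]: S = E(K, 0x83) = 0xD6; 0xC5 ⊕ 0xD6 = 0x13.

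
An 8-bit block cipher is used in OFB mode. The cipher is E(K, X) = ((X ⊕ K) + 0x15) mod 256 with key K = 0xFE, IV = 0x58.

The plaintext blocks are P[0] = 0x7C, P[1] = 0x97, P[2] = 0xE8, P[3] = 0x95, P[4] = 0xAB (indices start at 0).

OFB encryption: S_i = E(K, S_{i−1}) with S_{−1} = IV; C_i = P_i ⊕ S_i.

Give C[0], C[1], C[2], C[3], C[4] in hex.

C[0]: S = E(K, 0x58) = 0xBB; 0x7C ⊕ 0xBB = 0xC7.
C[1]: S = E(K, 0xBB) = 0x5A; 0x97 ⊕ 0x5A = 0xCD.
C[2]: S = E(K, 0x5A) = 0xB9; 0xE8 ⊕ 0xB9 = 0x51.
C[3]: S = E(K, 0xB9) = 0x5C; 0x95 ⊕ 0x5C = 0xC9.
C[4]: S = E(K, 0x5C) = 0xB7; 0xAB ⊕ 0xB7 = 0x1C.

C[0] = 0xC7, C[1] = 0xCD, C[2] = 0x51, C[3] = 0xC9, C[4] = 0x1C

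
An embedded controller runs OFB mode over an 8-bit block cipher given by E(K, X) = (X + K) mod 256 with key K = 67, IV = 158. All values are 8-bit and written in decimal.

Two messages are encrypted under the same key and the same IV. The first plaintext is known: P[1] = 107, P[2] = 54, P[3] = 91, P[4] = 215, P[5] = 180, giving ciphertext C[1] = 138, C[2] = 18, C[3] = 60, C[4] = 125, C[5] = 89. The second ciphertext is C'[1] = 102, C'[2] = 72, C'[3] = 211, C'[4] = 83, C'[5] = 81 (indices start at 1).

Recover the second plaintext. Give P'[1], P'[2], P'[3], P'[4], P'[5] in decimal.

P'[1] = 135, P'[2] = 108, P'[3] = 180, P'[4] = 249, P'[5] = 188

In OFB with a reused IV, both messages share the same keystream S_i, so C_i ⊕ C'_i = P_i ⊕ P'_i and thus P'_i = P_i ⊕ C_i ⊕ C'_i.
P'[1]: 107 ⊕ 138 ⊕ 102 = 135.
P'[2]: 54 ⊕ 18 ⊕ 72 = 108.
P'[3]: 91 ⊕ 60 ⊕ 211 = 180.
P'[4]: 215 ⊕ 125 ⊕ 83 = 249.
P'[5]: 180 ⊕ 89 ⊕ 81 = 188.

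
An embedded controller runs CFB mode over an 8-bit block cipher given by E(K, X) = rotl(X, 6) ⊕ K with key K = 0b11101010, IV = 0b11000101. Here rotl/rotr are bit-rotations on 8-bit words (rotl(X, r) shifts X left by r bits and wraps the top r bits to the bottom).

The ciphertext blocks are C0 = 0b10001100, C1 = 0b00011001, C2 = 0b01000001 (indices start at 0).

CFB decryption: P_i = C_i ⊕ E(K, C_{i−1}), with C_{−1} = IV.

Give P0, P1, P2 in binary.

P0 = 0b00010111, P1 = 0b11010000, P2 = 0b11101101

P0: E(K, 0b11000101) = 0b10011011; 0b10001100 ⊕ 0b10011011 = 0b00010111.
P1: E(K, 0b10001100) = 0b11001001; 0b00011001 ⊕ 0b11001001 = 0b11010000.
P2: E(K, 0b00011001) = 0b10101100; 0b01000001 ⊕ 0b10101100 = 0b11101101.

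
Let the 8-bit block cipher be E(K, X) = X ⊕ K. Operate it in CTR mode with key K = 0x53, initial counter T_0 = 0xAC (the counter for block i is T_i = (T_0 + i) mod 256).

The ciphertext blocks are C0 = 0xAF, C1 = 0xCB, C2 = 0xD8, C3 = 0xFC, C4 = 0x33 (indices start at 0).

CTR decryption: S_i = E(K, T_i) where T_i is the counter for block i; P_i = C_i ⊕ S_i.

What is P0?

P0 = 0x50

P0: T = 0xAC, S = E(K, T) = 0xFF; 0xAF ⊕ 0xFF = 0x50.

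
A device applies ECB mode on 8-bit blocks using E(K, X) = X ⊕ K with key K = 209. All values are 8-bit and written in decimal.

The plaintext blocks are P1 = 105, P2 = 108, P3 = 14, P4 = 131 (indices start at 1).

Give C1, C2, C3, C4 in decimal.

ECB encryption: C_i = E(K, P_i).
C1: E(K, 105) = 184.
C2: E(K, 108) = 189.
C3: E(K, 14) = 223.
C4: E(K, 131) = 82.

C1 = 184, C2 = 189, C3 = 223, C4 = 82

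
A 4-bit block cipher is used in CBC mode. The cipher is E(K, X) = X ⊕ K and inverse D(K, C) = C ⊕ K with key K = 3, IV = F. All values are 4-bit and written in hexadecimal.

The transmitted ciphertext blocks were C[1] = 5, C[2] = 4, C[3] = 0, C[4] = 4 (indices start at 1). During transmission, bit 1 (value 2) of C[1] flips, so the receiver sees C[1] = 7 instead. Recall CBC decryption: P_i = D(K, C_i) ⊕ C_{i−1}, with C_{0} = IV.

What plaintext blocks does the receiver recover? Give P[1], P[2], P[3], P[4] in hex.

Only C[1] changed, to 7. In CBC, a change in C_i garbles P_i and flips the same bit in P_{i+1}. Decrypting the received ciphertext:
P[1]: D(K, 7) = 4; 4 ⊕ F = B.
P[2]: D(K, 4) = 7; 7 ⊕ 7 = 0.
P[3]: D(K, 0) = 3; 3 ⊕ 4 = 7.
P[4]: D(K, 4) = 7; 7 ⊕ 0 = 7.
Blocks that differ from the original plaintext: P[1], P[2].

P[1] = B, P[2] = 0, P[3] = 7, P[4] = 7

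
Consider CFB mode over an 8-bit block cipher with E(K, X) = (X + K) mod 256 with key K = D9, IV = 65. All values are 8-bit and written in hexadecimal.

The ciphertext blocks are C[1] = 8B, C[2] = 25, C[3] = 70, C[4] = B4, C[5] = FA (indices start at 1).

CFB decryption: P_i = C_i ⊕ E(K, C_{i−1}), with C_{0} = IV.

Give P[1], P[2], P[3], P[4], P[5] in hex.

P[1]: E(K, 65) = 3E; 8B ⊕ 3E = B5.
P[2]: E(K, 8B) = 64; 25 ⊕ 64 = 41.
P[3]: E(K, 25) = FE; 70 ⊕ FE = 8E.
P[4]: E(K, 70) = 49; B4 ⊕ 49 = FD.
P[5]: E(K, B4) = 8D; FA ⊕ 8D = 77.

P[1] = B5, P[2] = 41, P[3] = 8E, P[4] = FD, P[5] = 77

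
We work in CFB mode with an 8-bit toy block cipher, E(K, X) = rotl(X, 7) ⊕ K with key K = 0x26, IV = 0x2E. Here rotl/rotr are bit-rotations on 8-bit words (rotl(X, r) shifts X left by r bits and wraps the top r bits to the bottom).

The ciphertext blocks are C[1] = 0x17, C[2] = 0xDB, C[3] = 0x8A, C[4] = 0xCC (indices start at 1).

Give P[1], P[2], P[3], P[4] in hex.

CFB decryption: P_i = C_i ⊕ E(K, C_{i−1}), with C_{0} = IV.
P[1]: E(K, 0x2E) = 0x31; 0x17 ⊕ 0x31 = 0x26.
P[2]: E(K, 0x17) = 0xAD; 0xDB ⊕ 0xAD = 0x76.
P[3]: E(K, 0xDB) = 0xCB; 0x8A ⊕ 0xCB = 0x41.
P[4]: E(K, 0x8A) = 0x63; 0xCC ⊕ 0x63 = 0xAF.

P[1] = 0x26, P[2] = 0x76, P[3] = 0x41, P[4] = 0xAF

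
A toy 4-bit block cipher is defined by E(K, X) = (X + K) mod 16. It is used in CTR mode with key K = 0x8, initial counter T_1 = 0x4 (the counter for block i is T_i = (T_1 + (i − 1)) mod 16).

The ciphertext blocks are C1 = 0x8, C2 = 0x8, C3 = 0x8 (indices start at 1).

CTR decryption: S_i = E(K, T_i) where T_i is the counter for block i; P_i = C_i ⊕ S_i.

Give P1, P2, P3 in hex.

P1 = 0x4, P2 = 0x5, P3 = 0x6

P1: T = 0x4, S = E(K, T) = 0xC; 0x8 ⊕ 0xC = 0x4.
P2: T = 0x5, S = E(K, T) = 0xD; 0x8 ⊕ 0xD = 0x5.
P3: T = 0x6, S = E(K, T) = 0xE; 0x8 ⊕ 0xE = 0x6.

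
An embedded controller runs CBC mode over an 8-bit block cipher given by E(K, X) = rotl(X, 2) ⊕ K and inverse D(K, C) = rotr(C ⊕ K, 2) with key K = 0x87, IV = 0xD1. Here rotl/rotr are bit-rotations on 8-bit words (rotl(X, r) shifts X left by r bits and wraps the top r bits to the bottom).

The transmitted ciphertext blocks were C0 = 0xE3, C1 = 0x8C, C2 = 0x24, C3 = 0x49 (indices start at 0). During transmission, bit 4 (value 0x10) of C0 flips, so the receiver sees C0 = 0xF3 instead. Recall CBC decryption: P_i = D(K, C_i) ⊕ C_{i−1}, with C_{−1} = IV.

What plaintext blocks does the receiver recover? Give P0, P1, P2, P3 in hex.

Only C0 changed, to 0xF3. In CBC, a change in C_i garbles P_i and flips the same bit in P_{i+1}. Decrypting the received ciphertext:
P0: D(K, 0xF3) = 0x1D; 0x1D ⊕ 0xD1 = 0xCC.
P1: D(K, 0x8C) = 0xC2; 0xC2 ⊕ 0xF3 = 0x31.
P2: D(K, 0x24) = 0xE8; 0xE8 ⊕ 0x8C = 0x64.
P3: D(K, 0x49) = 0xB3; 0xB3 ⊕ 0x24 = 0x97.
Blocks that differ from the original plaintext: P0, P1.

P0 = 0xCC, P1 = 0x31, P2 = 0x64, P3 = 0x97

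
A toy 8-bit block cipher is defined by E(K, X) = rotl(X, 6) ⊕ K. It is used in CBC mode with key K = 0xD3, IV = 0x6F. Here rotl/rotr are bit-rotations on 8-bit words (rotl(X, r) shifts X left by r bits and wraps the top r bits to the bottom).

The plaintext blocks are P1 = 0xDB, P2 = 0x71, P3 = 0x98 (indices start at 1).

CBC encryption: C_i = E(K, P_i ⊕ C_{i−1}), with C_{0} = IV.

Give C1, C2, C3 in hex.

C1: P1 ⊕ 0x6F = 0xB4; E(K, 0xB4) = 0xFE.
C2: P2 ⊕ 0xFE = 0x8F; E(K, 0x8F) = 0x30.
C3: P3 ⊕ 0x30 = 0xA8; E(K, 0xA8) = 0xF9.

C1 = 0xFE, C2 = 0x30, C3 = 0xF9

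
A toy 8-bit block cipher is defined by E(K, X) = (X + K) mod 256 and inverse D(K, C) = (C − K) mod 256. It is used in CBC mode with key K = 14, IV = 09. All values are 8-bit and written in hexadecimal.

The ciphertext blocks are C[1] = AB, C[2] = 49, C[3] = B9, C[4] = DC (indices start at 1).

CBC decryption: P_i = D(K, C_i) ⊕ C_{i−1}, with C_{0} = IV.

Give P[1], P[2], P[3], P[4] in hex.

P[1] = 9E, P[2] = 9E, P[3] = EC, P[4] = 71

P[1]: D(K, AB) = 97; 97 ⊕ 09 = 9E.
P[2]: D(K, 49) = 35; 35 ⊕ AB = 9E.
P[3]: D(K, B9) = A5; A5 ⊕ 49 = EC.
P[4]: D(K, DC) = C8; C8 ⊕ B9 = 71.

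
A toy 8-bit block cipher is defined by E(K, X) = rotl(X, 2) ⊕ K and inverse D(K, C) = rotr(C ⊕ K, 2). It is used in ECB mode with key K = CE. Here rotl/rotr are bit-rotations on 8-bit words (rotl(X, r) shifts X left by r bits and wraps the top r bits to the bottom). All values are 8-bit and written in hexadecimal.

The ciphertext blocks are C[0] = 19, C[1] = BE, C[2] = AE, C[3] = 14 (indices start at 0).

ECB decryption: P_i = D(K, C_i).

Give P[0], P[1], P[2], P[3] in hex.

P[0] = F5, P[1] = 1C, P[2] = 18, P[3] = B6

P[0]: D(K, 19) = F5.
P[1]: D(K, BE) = 1C.
P[2]: D(K, AE) = 18.
P[3]: D(K, 14) = B6.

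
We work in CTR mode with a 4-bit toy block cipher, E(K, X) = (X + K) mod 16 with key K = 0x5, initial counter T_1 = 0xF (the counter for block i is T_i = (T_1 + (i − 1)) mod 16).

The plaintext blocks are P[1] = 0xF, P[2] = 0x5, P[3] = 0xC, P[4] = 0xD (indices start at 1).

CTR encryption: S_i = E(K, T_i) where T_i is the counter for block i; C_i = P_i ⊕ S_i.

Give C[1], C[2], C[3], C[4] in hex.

C[1] = 0xB, C[2] = 0x0, C[3] = 0xA, C[4] = 0xA

C[1]: T = 0xF, S = E(K, T) = 0x4; 0xF ⊕ 0x4 = 0xB.
C[2]: T = 0x0, S = E(K, T) = 0x5; 0x5 ⊕ 0x5 = 0x0.
C[3]: T = 0x1, S = E(K, T) = 0x6; 0xC ⊕ 0x6 = 0xA.
C[4]: T = 0x2, S = E(K, T) = 0x7; 0xD ⊕ 0x7 = 0xA.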